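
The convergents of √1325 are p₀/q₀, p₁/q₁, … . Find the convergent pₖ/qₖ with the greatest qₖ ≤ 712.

13177/362

√1325 = [36; 2, 2, 72, …] (period length 3).
Convergents:
  p_0/q_0 = 36/1
  p_1/q_1 = 73/2
  p_2/q_2 = 182/5
  p_3/q_3 = 13177/362
  p_4/q_4 = 26536/729
q_3 = 362 ≤ 712 < 729 = q_4, so the answer is 13177/362.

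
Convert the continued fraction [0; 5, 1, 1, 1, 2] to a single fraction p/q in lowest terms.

Using pₖ = aₖpₖ₋₁ + pₖ₋₂ and qₖ = aₖqₖ₋₁ + qₖ₋₂:
  k=0: a=0, p=0, q=1
  k=1: a=5, p=1, q=5
  k=2: a=1, p=1, q=6
  k=3: a=1, p=2, q=11
  k=4: a=1, p=3, q=17
  k=5: a=2, p=8, q=45

8/45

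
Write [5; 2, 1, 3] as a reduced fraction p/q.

59/11

Fold from the inside: start with 3/1.
  1 + 1/3 = 4/3
  2 + 3/4 = 11/4
  5 + 4/11 = 59/11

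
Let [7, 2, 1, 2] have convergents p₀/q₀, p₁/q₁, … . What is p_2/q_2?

Using pₖ = aₖpₖ₋₁ + pₖ₋₂, qₖ = aₖqₖ₋₁ + qₖ₋₂ (with p₋₁=1, p₋₂=0, q₋₁=0, q₋₂=1):
  k=0: a=7, p=7, q=1
  k=1: a=2, p=15, q=2
  k=2: a=1, p=22, q=3

22/3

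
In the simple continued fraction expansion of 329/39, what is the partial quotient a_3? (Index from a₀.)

2

329 = 8·39 + 17   →  a_0 = 8
39 = 2·17 + 5   →  a_1 = 2
17 = 3·5 + 2   →  a_2 = 3
5 = 2·2 + 1   →  a_3 = 2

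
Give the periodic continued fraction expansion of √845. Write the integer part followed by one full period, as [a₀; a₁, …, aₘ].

[29; 14, 1, 1, 14, 58]

a₀ = ⌊√845⌋ = 29.
With m₀=0, d₀=1 and mₖ₊₁ = dₖaₖ − mₖ, dₖ₊₁ = (n − mₖ₊₁²)/dₖ, aₖ₊₁ = ⌊(a₀+mₖ₊₁)/dₖ₊₁⌋:
  k=1: m=29, d=4, a=14
  k=2: m=27, d=29, a=1
  k=3: m=2, d=29, a=1
  k=4: m=27, d=4, a=14
  k=5: m=29, d=1, a=58
d=1 and a=2a₀=58 at k=5, so the next step gives (m, d) = (29, 4) again — its k=1 value — and the period has length 5.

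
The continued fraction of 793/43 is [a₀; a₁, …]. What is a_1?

793 = 18·43 + 19   →  a_0 = 18
43 = 2·19 + 5   →  a_1 = 2

2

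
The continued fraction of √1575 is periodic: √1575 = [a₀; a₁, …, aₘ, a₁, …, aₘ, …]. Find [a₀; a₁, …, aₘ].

a₀ = ⌊√1575⌋ = 39.
With m₀=0, d₀=1 and mₖ₊₁ = dₖaₖ − mₖ, dₖ₊₁ = (n − mₖ₊₁²)/dₖ, aₖ₊₁ = ⌊(a₀+mₖ₊₁)/dₖ₊₁⌋:
  k=1: m=39, d=54, a=1
  k=2: m=15, d=25, a=2
  k=3: m=35, d=14, a=5
  k=4: m=35, d=25, a=2
  k=5: m=15, d=54, a=1
  k=6: m=39, d=1, a=78
d=1 and a=2a₀=78 at k=6, so the next step gives (m, d) = (39, 54) again — its k=1 value — and the period has length 6.

[39; 1, 2, 5, 2, 1, 78]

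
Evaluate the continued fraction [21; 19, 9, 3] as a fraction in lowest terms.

11263/535

Using pₖ = aₖpₖ₋₁ + pₖ₋₂ and qₖ = aₖqₖ₋₁ + qₖ₋₂:
  k=0: a=21, p=21, q=1
  k=1: a=19, p=400, q=19
  k=2: a=9, p=3621, q=172
  k=3: a=3, p=11263, q=535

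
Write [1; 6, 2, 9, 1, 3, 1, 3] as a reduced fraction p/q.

Fold from the inside: start with 3/1.
  1 + 1/3 = 4/3
  3 + 3/4 = 15/4
  1 + 4/15 = 19/15
  9 + 15/19 = 186/19
  2 + 19/186 = 391/186
  6 + 186/391 = 2532/391
  1 + 391/2532 = 2923/2532

2923/2532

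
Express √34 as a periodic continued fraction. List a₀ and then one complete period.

[5; 1, 4, 1, 10]

a₀ = ⌊√34⌋ = 5.
With m₀=0, d₀=1 and mₖ₊₁ = dₖaₖ − mₖ, dₖ₊₁ = (n − mₖ₊₁²)/dₖ, aₖ₊₁ = ⌊(a₀+mₖ₊₁)/dₖ₊₁⌋:
  k=1: m=5, d=9, a=1
  k=2: m=4, d=2, a=4
  k=3: m=4, d=9, a=1
  k=4: m=5, d=1, a=10
d=1 and a=2a₀=10 at k=4, so the next step gives (m, d) = (5, 9) again — its k=1 value — and the period has length 4.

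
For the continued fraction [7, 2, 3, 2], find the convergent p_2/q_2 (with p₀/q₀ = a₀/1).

Using pₖ = aₖpₖ₋₁ + pₖ₋₂, qₖ = aₖqₖ₋₁ + qₖ₋₂ (with p₋₁=1, p₋₂=0, q₋₁=0, q₋₂=1):
  k=0: a=7, p=7, q=1
  k=1: a=2, p=15, q=2
  k=2: a=3, p=52, q=7

52/7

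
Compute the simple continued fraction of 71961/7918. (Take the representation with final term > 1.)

71961 = 9·7918 + 699
7918 = 11·699 + 229
699 = 3·229 + 12
229 = 19·12 + 1
12 = 12·1 + 0  (stop)
So 71961/7918 = [9; 11, 3, 19, 12].

[9; 11, 3, 19, 12]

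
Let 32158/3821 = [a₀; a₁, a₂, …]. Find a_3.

32158 = 8·3821 + 1590   →  a_0 = 8
3821 = 2·1590 + 641   →  a_1 = 2
1590 = 2·641 + 308   →  a_2 = 2
641 = 2·308 + 25   →  a_3 = 2

2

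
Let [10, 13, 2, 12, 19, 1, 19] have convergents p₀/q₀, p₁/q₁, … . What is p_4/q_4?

64777/6430

Using pₖ = aₖpₖ₋₁ + pₖ₋₂, qₖ = aₖqₖ₋₁ + qₖ₋₂ (with p₋₁=1, p₋₂=0, q₋₁=0, q₋₂=1):
  k=0: a=10, p=10, q=1
  k=1: a=13, p=131, q=13
  k=2: a=2, p=272, q=27
  k=3: a=12, p=3395, q=337
  k=4: a=19, p=64777, q=6430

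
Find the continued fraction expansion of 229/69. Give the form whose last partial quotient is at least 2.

229 = 3×69 + 22
69 = 3×22 + 3
22 = 7×3 + 1
3 = 3×1 + 0  (stop)
So 229/69 = [3; 3, 7, 3].

[3; 3, 7, 3]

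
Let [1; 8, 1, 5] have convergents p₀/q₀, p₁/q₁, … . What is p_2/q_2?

10/9

Using pₖ = aₖpₖ₋₁ + pₖ₋₂, qₖ = aₖqₖ₋₁ + qₖ₋₂ (with p₋₁=1, p₋₂=0, q₋₁=0, q₋₂=1):
  k=0: a=1, p=1, q=1
  k=1: a=8, p=9, q=8
  k=2: a=1, p=10, q=9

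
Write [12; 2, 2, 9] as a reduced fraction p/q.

583/47

Using pₖ = aₖpₖ₋₁ + pₖ₋₂ and qₖ = aₖqₖ₋₁ + qₖ₋₂:
  k=0: a=12, p=12, q=1
  k=1: a=2, p=25, q=2
  k=2: a=2, p=62, q=5
  k=3: a=9, p=583, q=47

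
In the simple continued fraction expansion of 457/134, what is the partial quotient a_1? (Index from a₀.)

2

457 = 3·134 + 55   →  a_0 = 3
134 = 2·55 + 24   →  a_1 = 2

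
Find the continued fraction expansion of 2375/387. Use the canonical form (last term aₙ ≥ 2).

[6; 7, 3, 3, 5]

2375 = 6*387 + 53
387 = 7*53 + 16
53 = 3*16 + 5
16 = 3*5 + 1
5 = 5*1 + 0  (stop)
So 2375/387 = [6; 7, 3, 3, 5].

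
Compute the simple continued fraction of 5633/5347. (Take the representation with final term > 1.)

5633 = 1×5347 + 286
5347 = 18×286 + 199
286 = 1×199 + 87
199 = 2×87 + 25
87 = 3×25 + 12
25 = 2×12 + 1
12 = 12×1 + 0  (stop)
So 5633/5347 = [1; 18, 1, 2, 3, 2, 12].

[1; 18, 1, 2, 3, 2, 12]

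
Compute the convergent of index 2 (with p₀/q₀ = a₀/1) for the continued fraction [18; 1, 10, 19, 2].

208/11

Using pₖ = aₖpₖ₋₁ + pₖ₋₂, qₖ = aₖqₖ₋₁ + qₖ₋₂ (with p₋₁=1, p₋₂=0, q₋₁=0, q₋₂=1):
  k=0: a=18, p=18, q=1
  k=1: a=1, p=19, q=1
  k=2: a=10, p=208, q=11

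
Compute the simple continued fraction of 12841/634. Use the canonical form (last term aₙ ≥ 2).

[20; 3, 1, 15, 10]

12841 = 20*634 + 161
634 = 3*161 + 151
161 = 1*151 + 10
151 = 15*10 + 1
10 = 10*1 + 0  (stop)
So 12841/634 = [20; 3, 1, 15, 10].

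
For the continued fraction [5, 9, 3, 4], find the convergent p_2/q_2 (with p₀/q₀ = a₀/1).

Using pₖ = aₖpₖ₋₁ + pₖ₋₂, qₖ = aₖqₖ₋₁ + qₖ₋₂ (with p₋₁=1, p₋₂=0, q₋₁=0, q₋₂=1):
  k=0: a=5, p=5, q=1
  k=1: a=9, p=46, q=9
  k=2: a=3, p=143, q=28

143/28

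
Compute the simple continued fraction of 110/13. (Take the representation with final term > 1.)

[8; 2, 6]

110 = 8×13 + 6
13 = 2×6 + 1
6 = 6×1 + 0  (stop)
So 110/13 = [8; 2, 6].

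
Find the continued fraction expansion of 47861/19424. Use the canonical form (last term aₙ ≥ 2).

[2; 2, 6, 2, 4, 4, 2, 16]

47861 = 2·19424 + 9013
19424 = 2·9013 + 1398
9013 = 6·1398 + 625
1398 = 2·625 + 148
625 = 4·148 + 33
148 = 4·33 + 16
33 = 2·16 + 1
16 = 16·1 + 0  (stop)
So 47861/19424 = [2; 2, 6, 2, 4, 4, 2, 16].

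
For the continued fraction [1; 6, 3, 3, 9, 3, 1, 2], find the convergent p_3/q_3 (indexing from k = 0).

73/63

Using pₖ = aₖpₖ₋₁ + pₖ₋₂, qₖ = aₖqₖ₋₁ + qₖ₋₂ (with p₋₁=1, p₋₂=0, q₋₁=0, q₋₂=1):
  k=0: a=1, p=1, q=1
  k=1: a=6, p=7, q=6
  k=2: a=3, p=22, q=19
  k=3: a=3, p=73, q=63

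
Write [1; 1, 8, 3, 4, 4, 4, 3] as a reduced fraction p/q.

Using pₖ = aₖpₖ₋₁ + pₖ₋₂ and qₖ = aₖqₖ₋₁ + qₖ₋₂:
  k=0: a=1, p=1, q=1
  k=1: a=1, p=2, q=1
  k=2: a=8, p=17, q=9
  k=3: a=3, p=53, q=28
  k=4: a=4, p=229, q=121
  k=5: a=4, p=969, q=512
  k=6: a=4, p=4105, q=2169
  k=7: a=3, p=13284, q=7019

13284/7019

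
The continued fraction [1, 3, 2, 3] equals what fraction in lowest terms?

31/24

Fold from the inside: start with 3/1.
  2 + 1/3 = 7/3
  3 + 3/7 = 24/7
  1 + 7/24 = 31/24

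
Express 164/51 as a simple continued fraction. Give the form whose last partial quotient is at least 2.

164 = 3×51 + 11
51 = 4×11 + 7
11 = 1×7 + 4
7 = 1×4 + 3
4 = 1×3 + 1
3 = 3×1 + 0  (stop)
So 164/51 = [3; 4, 1, 1, 1, 3].

[3; 4, 1, 1, 1, 3]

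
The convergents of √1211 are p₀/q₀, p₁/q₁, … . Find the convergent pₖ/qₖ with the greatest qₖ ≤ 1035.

12145/349

√1211 = [34; 1, 3, 1, 68, …] (period length 4).
Convergents:
  p_0/q_0 = 34/1
  p_1/q_1 = 35/1
  p_2/q_2 = 139/4
  p_3/q_3 = 174/5
  p_4/q_4 = 11971/344
  p_5/q_5 = 12145/349
  p_6/q_6 = 48406/1391
q_5 = 349 ≤ 1035 < 1391 = q_6, so the answer is 12145/349.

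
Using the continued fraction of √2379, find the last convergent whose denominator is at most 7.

√2379 = [48; 1, 3, 2, 3, 1, 96, …] (period length 6).
Convergents:
  p_0/q_0 = 48/1
  p_1/q_1 = 49/1
  p_2/q_2 = 195/4
  p_3/q_3 = 439/9
q_2 = 4 ≤ 7 < 9 = q_3, so the answer is 195/4.

195/4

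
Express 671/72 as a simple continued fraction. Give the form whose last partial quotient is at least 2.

[9; 3, 7, 1, 2]

671 = 9*72 + 23
72 = 3*23 + 3
23 = 7*3 + 2
3 = 1*2 + 1
2 = 2*1 + 0  (stop)
So 671/72 = [9; 3, 7, 1, 2].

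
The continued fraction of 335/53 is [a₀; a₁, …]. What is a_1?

335 = 6·53 + 17   →  a_0 = 6
53 = 3·17 + 2   →  a_1 = 3

3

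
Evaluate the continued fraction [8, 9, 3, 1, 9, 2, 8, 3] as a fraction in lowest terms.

Using pₖ = aₖpₖ₋₁ + pₖ₋₂ and qₖ = aₖqₖ₋₁ + qₖ₋₂:
  k=0: a=8, p=8, q=1
  k=1: a=9, p=73, q=9
  k=2: a=3, p=227, q=28
  k=3: a=1, p=300, q=37
  k=4: a=9, p=2927, q=361
  k=5: a=2, p=6154, q=759
  k=6: a=8, p=52159, q=6433
  k=7: a=3, p=162631, q=20058

162631/20058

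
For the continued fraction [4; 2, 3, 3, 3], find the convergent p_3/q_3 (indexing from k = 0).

Using pₖ = aₖpₖ₋₁ + pₖ₋₂, qₖ = aₖqₖ₋₁ + qₖ₋₂ (with p₋₁=1, p₋₂=0, q₋₁=0, q₋₂=1):
  k=0: a=4, p=4, q=1
  k=1: a=2, p=9, q=2
  k=2: a=3, p=31, q=7
  k=3: a=3, p=102, q=23

102/23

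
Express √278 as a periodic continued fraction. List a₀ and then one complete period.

a₀ = ⌊√278⌋ = 16.
With m₀=0, d₀=1 and mₖ₊₁ = dₖaₖ − mₖ, dₖ₊₁ = (n − mₖ₊₁²)/dₖ, aₖ₊₁ = ⌊(a₀+mₖ₊₁)/dₖ₊₁⌋:
  k=1: m=16, d=22, a=1
  k=2: m=6, d=11, a=2
  k=3: m=16, d=2, a=16
  k=4: m=16, d=11, a=2
  k=5: m=6, d=22, a=1
  k=6: m=16, d=1, a=32
d=1 and a=2a₀=32 at k=6, so the next step gives (m, d) = (16, 22) again — its k=1 value — and the period has length 6.

[16; 1, 2, 16, 2, 1, 32]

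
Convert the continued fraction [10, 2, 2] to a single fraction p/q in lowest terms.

Using pₖ = aₖpₖ₋₁ + pₖ₋₂ and qₖ = aₖqₖ₋₁ + qₖ₋₂:
  k=0: a=10, p=10, q=1
  k=1: a=2, p=21, q=2
  k=2: a=2, p=52, q=5

52/5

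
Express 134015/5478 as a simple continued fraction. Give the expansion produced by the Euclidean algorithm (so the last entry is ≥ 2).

134015 = 24×5478 + 2543
5478 = 2×2543 + 392
2543 = 6×392 + 191
392 = 2×191 + 10
191 = 19×10 + 1
10 = 10×1 + 0  (stop)
So 134015/5478 = [24; 2, 6, 2, 19, 10].

[24; 2, 6, 2, 19, 10]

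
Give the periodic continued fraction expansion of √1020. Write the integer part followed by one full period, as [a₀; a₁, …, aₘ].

a₀ = ⌊√1020⌋ = 31.
With m₀=0, d₀=1 and mₖ₊₁ = dₖaₖ − mₖ, dₖ₊₁ = (n − mₖ₊₁²)/dₖ, aₖ₊₁ = ⌊(a₀+mₖ₊₁)/dₖ₊₁⌋:
  k=1: m=31, d=59, a=1
  k=2: m=28, d=4, a=14
  k=3: m=28, d=59, a=1
  k=4: m=31, d=1, a=62
d=1 and a=2a₀=62 at k=4, so the next step gives (m, d) = (31, 59) again — its k=1 value — and the period has length 4.

[31; 1, 14, 1, 62]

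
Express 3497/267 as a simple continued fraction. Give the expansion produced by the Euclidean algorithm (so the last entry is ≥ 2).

3497 = 13*267 + 26
267 = 10*26 + 7
26 = 3*7 + 5
7 = 1*5 + 2
5 = 2*2 + 1
2 = 2*1 + 0  (stop)
So 3497/267 = [13; 10, 3, 1, 2, 2].

[13; 10, 3, 1, 2, 2]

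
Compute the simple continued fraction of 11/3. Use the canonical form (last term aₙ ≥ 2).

[3; 1, 2]

11 = 3×3 + 2
3 = 1×2 + 1
2 = 2×1 + 0  (stop)
So 11/3 = [3; 1, 2].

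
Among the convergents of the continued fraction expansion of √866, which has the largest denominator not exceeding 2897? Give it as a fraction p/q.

42435/1442

√866 = [29; 2, 2, 1, 28, 1, 2, 2, 58, …] (period length 8).
Convergents:
  p_0/q_0 = 29/1
  p_1/q_1 = 59/2
  p_2/q_2 = 147/5
  p_3/q_3 = 206/7
  p_4/q_4 = 5915/201
  p_5/q_5 = 6121/208
  p_6/q_6 = 18157/617
  p_7/q_7 = 42435/1442
  p_8/q_8 = 2479387/84253
q_7 = 1442 ≤ 2897 < 84253 = q_8, so the answer is 42435/1442.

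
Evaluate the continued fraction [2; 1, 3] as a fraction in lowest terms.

11/4

Fold from the inside: start with 3/1.
  1 + 1/3 = 4/3
  2 + 3/4 = 11/4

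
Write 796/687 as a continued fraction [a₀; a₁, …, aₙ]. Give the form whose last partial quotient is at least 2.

[1; 6, 3, 3, 3, 3]

796 = 1*687 + 109
687 = 6*109 + 33
109 = 3*33 + 10
33 = 3*10 + 3
10 = 3*3 + 1
3 = 3*1 + 0  (stop)
So 796/687 = [1; 6, 3, 3, 3, 3].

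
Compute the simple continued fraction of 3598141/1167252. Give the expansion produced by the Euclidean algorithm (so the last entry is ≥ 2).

[3; 12, 9, 15, 3, 1, 15, 11]

3598141 = 3×1167252 + 96385
1167252 = 12×96385 + 10632
96385 = 9×10632 + 697
10632 = 15×697 + 177
697 = 3×177 + 166
177 = 1×166 + 11
166 = 15×11 + 1
11 = 11×1 + 0  (stop)
So 3598141/1167252 = [3; 12, 9, 15, 3, 1, 15, 11].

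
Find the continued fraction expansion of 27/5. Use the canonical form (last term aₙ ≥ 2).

[5; 2, 2]

27 = 5*5 + 2
5 = 2*2 + 1
2 = 2*1 + 0  (stop)
So 27/5 = [5; 2, 2].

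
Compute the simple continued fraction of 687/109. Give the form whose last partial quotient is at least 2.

687 = 6*109 + 33
109 = 3*33 + 10
33 = 3*10 + 3
10 = 3*3 + 1
3 = 3*1 + 0  (stop)
So 687/109 = [6; 3, 3, 3, 3].

[6; 3, 3, 3, 3]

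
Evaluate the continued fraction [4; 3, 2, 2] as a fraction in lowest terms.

Using pₖ = aₖpₖ₋₁ + pₖ₋₂ and qₖ = aₖqₖ₋₁ + qₖ₋₂:
  k=0: a=4, p=4, q=1
  k=1: a=3, p=13, q=3
  k=2: a=2, p=30, q=7
  k=3: a=2, p=73, q=17

73/17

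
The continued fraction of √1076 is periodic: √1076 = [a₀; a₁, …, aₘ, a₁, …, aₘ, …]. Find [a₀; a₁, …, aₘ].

a₀ = ⌊√1076⌋ = 32.

[32; 1, 4, 16, 4, 1, 64]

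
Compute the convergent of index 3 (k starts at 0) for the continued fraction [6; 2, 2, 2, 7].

Using pₖ = aₖpₖ₋₁ + pₖ₋₂, qₖ = aₖqₖ₋₁ + qₖ₋₂ (with p₋₁=1, p₋₂=0, q₋₁=0, q₋₂=1):
  k=0: a=6, p=6, q=1
  k=1: a=2, p=13, q=2
  k=2: a=2, p=32, q=5
  k=3: a=2, p=77, q=12

77/12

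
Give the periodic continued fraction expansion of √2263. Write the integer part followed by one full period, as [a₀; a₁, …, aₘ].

a₀ = ⌊√2263⌋ = 47.
With m₀=0, d₀=1 and mₖ₊₁ = dₖaₖ − mₖ, dₖ₊₁ = (n − mₖ₊₁²)/dₖ, aₖ₊₁ = ⌊(a₀+mₖ₊₁)/dₖ₊₁⌋:
  k=1: m=47, d=54, a=1
  k=2: m=7, d=41, a=1
  k=3: m=34, d=27, a=3
  k=4: m=47, d=2, a=47
  k=5: m=47, d=27, a=3
  k=6: m=34, d=41, a=1
  k=7: m=7, d=54, a=1
  k=8: m=47, d=1, a=94
d=1 and a=2a₀=94 at k=8, so the next step gives (m, d) = (47, 54) again — its k=1 value — and the period has length 8.

[47; 1, 1, 3, 47, 3, 1, 1, 94]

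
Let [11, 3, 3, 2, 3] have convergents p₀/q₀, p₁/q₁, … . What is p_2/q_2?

113/10

Using pₖ = aₖpₖ₋₁ + pₖ₋₂, qₖ = aₖqₖ₋₁ + qₖ₋₂ (with p₋₁=1, p₋₂=0, q₋₁=0, q₋₂=1):
  k=0: a=11, p=11, q=1
  k=1: a=3, p=34, q=3
  k=2: a=3, p=113, q=10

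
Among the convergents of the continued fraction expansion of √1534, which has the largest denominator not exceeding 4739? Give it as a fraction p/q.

√1534 = [39; 6, 78, …] (period length 2).
Convergents:
  p_0/q_0 = 39/1
  p_1/q_1 = 235/6
  p_2/q_2 = 18369/469
  p_3/q_3 = 110449/2820
  p_4/q_4 = 8633391/220429
q_3 = 2820 ≤ 4739 < 220429 = q_4, so the answer is 110449/2820.

110449/2820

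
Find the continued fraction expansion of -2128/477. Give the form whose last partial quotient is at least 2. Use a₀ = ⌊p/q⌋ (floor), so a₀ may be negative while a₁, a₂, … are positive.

[-5; 1, 1, 5, 1, 17, 2]

-2128 = -5×477 + 257
477 = 1×257 + 220
257 = 1×220 + 37
220 = 5×37 + 35
37 = 1×35 + 2
35 = 17×2 + 1
2 = 2×1 + 0  (stop)
So -2128/477 = [-5; 1, 1, 5, 1, 17, 2].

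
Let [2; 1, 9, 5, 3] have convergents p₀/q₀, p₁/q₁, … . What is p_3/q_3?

148/51

Using pₖ = aₖpₖ₋₁ + pₖ₋₂, qₖ = aₖqₖ₋₁ + qₖ₋₂ (with p₋₁=1, p₋₂=0, q₋₁=0, q₋₂=1):
  k=0: a=2, p=2, q=1
  k=1: a=1, p=3, q=1
  k=2: a=9, p=29, q=10
  k=3: a=5, p=148, q=51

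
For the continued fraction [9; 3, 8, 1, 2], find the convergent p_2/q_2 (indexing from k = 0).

Using pₖ = aₖpₖ₋₁ + pₖ₋₂, qₖ = aₖqₖ₋₁ + qₖ₋₂ (with p₋₁=1, p₋₂=0, q₋₁=0, q₋₂=1):
  k=0: a=9, p=9, q=1
  k=1: a=3, p=28, q=3
  k=2: a=8, p=233, q=25

233/25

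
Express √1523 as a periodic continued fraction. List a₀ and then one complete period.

a₀ = ⌊√1523⌋ = 39.
With m₀=0, d₀=1 and mₖ₊₁ = dₖaₖ − mₖ, dₖ₊₁ = (n − mₖ₊₁²)/dₖ, aₖ₊₁ = ⌊(a₀+mₖ₊₁)/dₖ₊₁⌋:
  k=1: m=39, d=2, a=39
  k=2: m=39, d=1, a=78
d=1 and a=2a₀=78 at k=2, so the next step gives (m, d) = (39, 2) again — its k=1 value — and the period has length 2.

[39; 39, 78]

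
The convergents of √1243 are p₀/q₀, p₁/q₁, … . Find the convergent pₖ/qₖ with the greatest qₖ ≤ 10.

141/4

√1243 = [35; 3, 1, 9, 3, 9, 1, 3, 70, …] (period length 8).
Convergents:
  p_0/q_0 = 35/1
  p_1/q_1 = 106/3
  p_2/q_2 = 141/4
  p_3/q_3 = 1375/39
q_2 = 4 ≤ 10 < 39 = q_3, so the answer is 141/4.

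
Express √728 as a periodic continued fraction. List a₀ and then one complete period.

a₀ = ⌊√728⌋ = 26.
With m₀=0, d₀=1 and mₖ₊₁ = dₖaₖ − mₖ, dₖ₊₁ = (n − mₖ₊₁²)/dₖ, aₖ₊₁ = ⌊(a₀+mₖ₊₁)/dₖ₊₁⌋:
  k=1: m=26, d=52, a=1
  k=2: m=26, d=1, a=52
d=1 and a=2a₀=52 at k=2, so the next step gives (m, d) = (26, 52) again — its k=1 value — and the period has length 2.

[26; 1, 52]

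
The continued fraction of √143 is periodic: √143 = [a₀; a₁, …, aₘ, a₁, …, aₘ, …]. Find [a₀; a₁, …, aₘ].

a₀ = ⌊√143⌋ = 11.
With m₀=0, d₀=1 and mₖ₊₁ = dₖaₖ − mₖ, dₖ₊₁ = (n − mₖ₊₁²)/dₖ, aₖ₊₁ = ⌊(a₀+mₖ₊₁)/dₖ₊₁⌋:
  k=1: m=11, d=22, a=1
  k=2: m=11, d=1, a=22
d=1 and a=2a₀=22 at k=2, so the next step gives (m, d) = (11, 22) again — its k=1 value — and the period has length 2.

[11; 1, 22]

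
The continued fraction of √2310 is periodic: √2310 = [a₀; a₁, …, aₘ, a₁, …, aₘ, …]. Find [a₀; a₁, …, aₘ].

[48; 16, 96]

a₀ = ⌊√2310⌋ = 48.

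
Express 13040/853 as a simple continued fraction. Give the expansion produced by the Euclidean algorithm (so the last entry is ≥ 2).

[15; 3, 2, 13, 9]

13040 = 15×853 + 245
853 = 3×245 + 118
245 = 2×118 + 9
118 = 13×9 + 1
9 = 9×1 + 0  (stop)
So 13040/853 = [15; 3, 2, 13, 9].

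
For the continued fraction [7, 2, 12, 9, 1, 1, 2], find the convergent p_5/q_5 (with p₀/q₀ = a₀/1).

3583/479

Using pₖ = aₖpₖ₋₁ + pₖ₋₂, qₖ = aₖqₖ₋₁ + qₖ₋₂ (with p₋₁=1, p₋₂=0, q₋₁=0, q₋₂=1):
  k=0: a=7, p=7, q=1
  k=1: a=2, p=15, q=2
  k=2: a=12, p=187, q=25
  k=3: a=9, p=1698, q=227
  k=4: a=1, p=1885, q=252
  k=5: a=1, p=3583, q=479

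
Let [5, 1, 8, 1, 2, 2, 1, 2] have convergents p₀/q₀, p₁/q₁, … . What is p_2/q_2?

53/9

Using pₖ = aₖpₖ₋₁ + pₖ₋₂, qₖ = aₖqₖ₋₁ + qₖ₋₂ (with p₋₁=1, p₋₂=0, q₋₁=0, q₋₂=1):
  k=0: a=5, p=5, q=1
  k=1: a=1, p=6, q=1
  k=2: a=8, p=53, q=9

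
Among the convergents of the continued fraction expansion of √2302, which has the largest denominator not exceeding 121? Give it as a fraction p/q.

2303/48

√2302 = [47; 1, 46, 1, 94, …] (period length 4).
Convergents:
  p_0/q_0 = 47/1
  p_1/q_1 = 48/1
  p_2/q_2 = 2255/47
  p_3/q_3 = 2303/48
  p_4/q_4 = 218737/4559
q_3 = 48 ≤ 121 < 4559 = q_4, so the answer is 2303/48.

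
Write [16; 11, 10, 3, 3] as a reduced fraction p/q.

Using pₖ = aₖpₖ₋₁ + pₖ₋₂ and qₖ = aₖqₖ₋₁ + qₖ₋₂:
  k=0: a=16, p=16, q=1
  k=1: a=11, p=177, q=11
  k=2: a=10, p=1786, q=111
  k=3: a=3, p=5535, q=344
  k=4: a=3, p=18391, q=1143

18391/1143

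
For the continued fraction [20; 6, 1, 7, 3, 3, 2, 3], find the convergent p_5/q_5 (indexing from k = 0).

Using pₖ = aₖpₖ₋₁ + pₖ₋₂, qₖ = aₖqₖ₋₁ + qₖ₋₂ (with p₋₁=1, p₋₂=0, q₋₁=0, q₋₂=1):
  k=0: a=20, p=20, q=1
  k=1: a=6, p=121, q=6
  k=2: a=1, p=141, q=7
  k=3: a=7, p=1108, q=55
  k=4: a=3, p=3465, q=172
  k=5: a=3, p=11503, q=571

11503/571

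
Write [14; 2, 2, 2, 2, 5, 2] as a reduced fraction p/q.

4944/343

Using pₖ = aₖpₖ₋₁ + pₖ₋₂ and qₖ = aₖqₖ₋₁ + qₖ₋₂:
  k=0: a=14, p=14, q=1
  k=1: a=2, p=29, q=2
  k=2: a=2, p=72, q=5
  k=3: a=2, p=173, q=12
  k=4: a=2, p=418, q=29
  k=5: a=5, p=2263, q=157
  k=6: a=2, p=4944, q=343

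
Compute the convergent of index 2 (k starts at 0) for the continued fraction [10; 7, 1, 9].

81/8

Using pₖ = aₖpₖ₋₁ + pₖ₋₂, qₖ = aₖqₖ₋₁ + qₖ₋₂ (with p₋₁=1, p₋₂=0, q₋₁=0, q₋₂=1):
  k=0: a=10, p=10, q=1
  k=1: a=7, p=71, q=7
  k=2: a=1, p=81, q=8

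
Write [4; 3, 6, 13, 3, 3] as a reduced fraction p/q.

11036/2557

Using pₖ = aₖpₖ₋₁ + pₖ₋₂ and qₖ = aₖqₖ₋₁ + qₖ₋₂:
  k=0: a=4, p=4, q=1
  k=1: a=3, p=13, q=3
  k=2: a=6, p=82, q=19
  k=3: a=13, p=1079, q=250
  k=4: a=3, p=3319, q=769
  k=5: a=3, p=11036, q=2557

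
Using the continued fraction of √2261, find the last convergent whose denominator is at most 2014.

90868/1911

√2261 = [47; 1, 1, 4, 1, 1, 94, …] (period length 6).
Convergents:
  p_0/q_0 = 47/1
  p_1/q_1 = 48/1
  p_2/q_2 = 95/2
  p_3/q_3 = 428/9
  p_4/q_4 = 523/11
  p_5/q_5 = 951/20
  p_6/q_6 = 89917/1891
  p_7/q_7 = 90868/1911
  p_8/q_8 = 180785/3802
q_7 = 1911 ≤ 2014 < 3802 = q_8, so the answer is 90868/1911.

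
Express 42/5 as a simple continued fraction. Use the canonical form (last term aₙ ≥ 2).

[8; 2, 2]

42 = 8*5 + 2
5 = 2*2 + 1
2 = 2*1 + 0  (stop)
So 42/5 = [8; 2, 2].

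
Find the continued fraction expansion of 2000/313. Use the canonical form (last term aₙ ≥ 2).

[6; 2, 1, 1, 3, 3, 5]

2000 = 6·313 + 122
313 = 2·122 + 69
122 = 1·69 + 53
69 = 1·53 + 16
53 = 3·16 + 5
16 = 3·5 + 1
5 = 5·1 + 0  (stop)
So 2000/313 = [6; 2, 1, 1, 3, 3, 5].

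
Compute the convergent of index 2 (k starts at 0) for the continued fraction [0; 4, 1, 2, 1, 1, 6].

1/5

Using pₖ = aₖpₖ₋₁ + pₖ₋₂, qₖ = aₖqₖ₋₁ + qₖ₋₂ (with p₋₁=1, p₋₂=0, q₋₁=0, q₋₂=1):
  k=0: a=0, p=0, q=1
  k=1: a=4, p=1, q=4
  k=2: a=1, p=1, q=5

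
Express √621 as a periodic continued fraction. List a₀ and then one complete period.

a₀ = ⌊√621⌋ = 24.
With m₀=0, d₀=1 and mₖ₊₁ = dₖaₖ − mₖ, dₖ₊₁ = (n − mₖ₊₁²)/dₖ, aₖ₊₁ = ⌊(a₀+mₖ₊₁)/dₖ₊₁⌋:
  k=1: m=24, d=45, a=1
  k=2: m=21, d=4, a=11
  k=3: m=23, d=23, a=2
  k=4: m=23, d=4, a=11
  k=5: m=21, d=45, a=1
  k=6: m=24, d=1, a=48
d=1 and a=2a₀=48 at k=6, so the next step gives (m, d) = (24, 45) again — its k=1 value — and the period has length 6.

[24; 1, 11, 2, 11, 1, 48]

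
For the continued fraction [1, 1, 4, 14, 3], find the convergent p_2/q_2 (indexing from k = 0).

9/5

Using pₖ = aₖpₖ₋₁ + pₖ₋₂, qₖ = aₖqₖ₋₁ + qₖ₋₂ (with p₋₁=1, p₋₂=0, q₋₁=0, q₋₂=1):
  k=0: a=1, p=1, q=1
  k=1: a=1, p=2, q=1
  k=2: a=4, p=9, q=5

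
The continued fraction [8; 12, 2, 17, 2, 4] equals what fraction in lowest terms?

32587/4033

Fold from the inside: start with 4/1.
  2 + 1/4 = 9/4
  17 + 4/9 = 157/9
  2 + 9/157 = 323/157
  12 + 157/323 = 4033/323
  8 + 323/4033 = 32587/4033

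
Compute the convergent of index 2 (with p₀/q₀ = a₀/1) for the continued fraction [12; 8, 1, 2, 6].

109/9

Using pₖ = aₖpₖ₋₁ + pₖ₋₂, qₖ = aₖqₖ₋₁ + qₖ₋₂ (with p₋₁=1, p₋₂=0, q₋₁=0, q₋₂=1):
  k=0: a=12, p=12, q=1
  k=1: a=8, p=97, q=8
  k=2: a=1, p=109, q=9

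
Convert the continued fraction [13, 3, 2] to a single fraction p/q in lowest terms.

93/7

Using pₖ = aₖpₖ₋₁ + pₖ₋₂ and qₖ = aₖqₖ₋₁ + qₖ₋₂:
  k=0: a=13, p=13, q=1
  k=1: a=3, p=40, q=3
  k=2: a=2, p=93, q=7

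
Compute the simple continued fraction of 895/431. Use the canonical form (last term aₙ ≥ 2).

[2; 13, 16, 2]

895 = 2×431 + 33
431 = 13×33 + 2
33 = 16×2 + 1
2 = 2×1 + 0  (stop)
So 895/431 = [2; 13, 16, 2].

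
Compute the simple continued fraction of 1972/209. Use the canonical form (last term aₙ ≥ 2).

1972 = 9·209 + 91
209 = 2·91 + 27
91 = 3·27 + 10
27 = 2·10 + 7
10 = 1·7 + 3
7 = 2·3 + 1
3 = 3·1 + 0  (stop)
So 1972/209 = [9; 2, 3, 2, 1, 2, 3].

[9; 2, 3, 2, 1, 2, 3]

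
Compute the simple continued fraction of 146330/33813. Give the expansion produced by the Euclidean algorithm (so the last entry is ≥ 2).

146330 = 4*33813 + 11078
33813 = 3*11078 + 579
11078 = 19*579 + 77
579 = 7*77 + 40
77 = 1*40 + 37
40 = 1*37 + 3
37 = 12*3 + 1
3 = 3*1 + 0  (stop)
So 146330/33813 = [4; 3, 19, 7, 1, 1, 12, 3].

[4; 3, 19, 7, 1, 1, 12, 3]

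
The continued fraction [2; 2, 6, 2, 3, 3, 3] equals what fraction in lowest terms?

Using pₖ = aₖpₖ₋₁ + pₖ₋₂ and qₖ = aₖqₖ₋₁ + qₖ₋₂:
  k=0: a=2, p=2, q=1
  k=1: a=2, p=5, q=2
  k=2: a=6, p=32, q=13
  k=3: a=2, p=69, q=28
  k=4: a=3, p=239, q=97
  k=5: a=3, p=786, q=319
  k=6: a=3, p=2597, q=1054

2597/1054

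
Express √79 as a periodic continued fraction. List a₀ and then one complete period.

a₀ = ⌊√79⌋ = 8.
With m₀=0, d₀=1 and mₖ₊₁ = dₖaₖ − mₖ, dₖ₊₁ = (n − mₖ₊₁²)/dₖ, aₖ₊₁ = ⌊(a₀+mₖ₊₁)/dₖ₊₁⌋:
  k=1: m=8, d=15, a=1
  k=2: m=7, d=2, a=7
  k=3: m=7, d=15, a=1
  k=4: m=8, d=1, a=16
d=1 and a=2a₀=16 at k=4, so the next step gives (m, d) = (8, 15) again — its k=1 value — and the period has length 4.

[8; 1, 7, 1, 16]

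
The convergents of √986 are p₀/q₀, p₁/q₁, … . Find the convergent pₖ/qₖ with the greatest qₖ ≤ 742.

√986 = [31; 2, 2, 62, …] (period length 3).
Convergents:
  p_0/q_0 = 31/1
  p_1/q_1 = 63/2
  p_2/q_2 = 157/5
  p_3/q_3 = 9797/312
  p_4/q_4 = 19751/629
  p_5/q_5 = 49299/1570
q_4 = 629 ≤ 742 < 1570 = q_5, so the answer is 19751/629.

19751/629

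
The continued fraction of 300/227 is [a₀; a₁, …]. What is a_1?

300 = 1·227 + 73   →  a_0 = 1
227 = 3·73 + 8   →  a_1 = 3

3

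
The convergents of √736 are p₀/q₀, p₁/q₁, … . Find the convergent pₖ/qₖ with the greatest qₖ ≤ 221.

3147/116

√736 = [27; 7, 1, 2, 1, 2, 1, 7, 54, …] (period length 8).
Convergents:
  p_0/q_0 = 27/1
  p_1/q_1 = 190/7
  p_2/q_2 = 217/8
  p_3/q_3 = 624/23
  p_4/q_4 = 841/31
  p_5/q_5 = 2306/85
  p_6/q_6 = 3147/116
  p_7/q_7 = 24335/897
q_6 = 116 ≤ 221 < 897 = q_7, so the answer is 3147/116.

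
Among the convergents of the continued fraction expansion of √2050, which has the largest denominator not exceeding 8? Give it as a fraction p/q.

√2050 = [45; 3, 1, 1, 1, 1, 3, 90, …] (period length 7).
Convergents:
  p_0/q_0 = 45/1
  p_1/q_1 = 136/3
  p_2/q_2 = 181/4
  p_3/q_3 = 317/7
  p_4/q_4 = 498/11
q_3 = 7 ≤ 8 < 11 = q_4, so the answer is 317/7.

317/7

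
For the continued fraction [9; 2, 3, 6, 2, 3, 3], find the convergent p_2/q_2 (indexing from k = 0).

Using pₖ = aₖpₖ₋₁ + pₖ₋₂, qₖ = aₖqₖ₋₁ + qₖ₋₂ (with p₋₁=1, p₋₂=0, q₋₁=0, q₋₂=1):
  k=0: a=9, p=9, q=1
  k=1: a=2, p=19, q=2
  k=2: a=3, p=66, q=7

66/7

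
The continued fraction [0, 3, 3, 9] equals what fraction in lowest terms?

28/93

Using pₖ = aₖpₖ₋₁ + pₖ₋₂ and qₖ = aₖqₖ₋₁ + qₖ₋₂:
  k=0: a=0, p=0, q=1
  k=1: a=3, p=1, q=3
  k=2: a=3, p=3, q=10
  k=3: a=9, p=28, q=93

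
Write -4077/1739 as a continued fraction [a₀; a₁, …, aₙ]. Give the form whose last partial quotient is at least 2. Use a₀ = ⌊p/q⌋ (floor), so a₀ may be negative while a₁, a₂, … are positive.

[-3; 1, 1, 1, 9, 3, 19]

-4077 = -3×1739 + 1140
1739 = 1×1140 + 599
1140 = 1×599 + 541
599 = 1×541 + 58
541 = 9×58 + 19
58 = 3×19 + 1
19 = 19×1 + 0  (stop)
So -4077/1739 = [-3; 1, 1, 1, 9, 3, 19].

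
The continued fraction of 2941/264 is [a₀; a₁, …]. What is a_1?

2941 = 11·264 + 37   →  a_0 = 11
264 = 7·37 + 5   →  a_1 = 7

7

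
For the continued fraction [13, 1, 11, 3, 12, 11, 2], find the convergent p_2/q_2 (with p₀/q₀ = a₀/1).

167/12

Using pₖ = aₖpₖ₋₁ + pₖ₋₂, qₖ = aₖqₖ₋₁ + qₖ₋₂ (with p₋₁=1, p₋₂=0, q₋₁=0, q₋₂=1):
  k=0: a=13, p=13, q=1
  k=1: a=1, p=14, q=1
  k=2: a=11, p=167, q=12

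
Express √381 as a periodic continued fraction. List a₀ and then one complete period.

[19; 1, 1, 12, 1, 1, 38]

a₀ = ⌊√381⌋ = 19.
With m₀=0, d₀=1 and mₖ₊₁ = dₖaₖ − mₖ, dₖ₊₁ = (n − mₖ₊₁²)/dₖ, aₖ₊₁ = ⌊(a₀+mₖ₊₁)/dₖ₊₁⌋:
  k=1: m=19, d=20, a=1
  k=2: m=1, d=19, a=1
  k=3: m=18, d=3, a=12
  k=4: m=18, d=19, a=1
  k=5: m=1, d=20, a=1
  k=6: m=19, d=1, a=38
d=1 and a=2a₀=38 at k=6, so the next step gives (m, d) = (19, 20) again — its k=1 value — and the period has length 6.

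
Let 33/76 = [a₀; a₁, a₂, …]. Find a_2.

3

33 = 0·76 + 33   →  a_0 = 0
76 = 2·33 + 10   →  a_1 = 2
33 = 3·10 + 3   →  a_2 = 3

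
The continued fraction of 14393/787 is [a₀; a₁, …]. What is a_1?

3

14393 = 18·787 + 227   →  a_0 = 18
787 = 3·227 + 106   →  a_1 = 3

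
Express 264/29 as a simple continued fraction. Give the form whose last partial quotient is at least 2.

264 = 9*29 + 3
29 = 9*3 + 2
3 = 1*2 + 1
2 = 2*1 + 0  (stop)
So 264/29 = [9; 9, 1, 2].

[9; 9, 1, 2]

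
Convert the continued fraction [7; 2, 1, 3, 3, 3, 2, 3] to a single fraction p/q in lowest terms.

Fold from the inside: start with 3/1.
  2 + 1/3 = 7/3
  3 + 3/7 = 24/7
  3 + 7/24 = 79/24
  3 + 24/79 = 261/79
  1 + 79/261 = 340/261
  2 + 261/340 = 941/340
  7 + 340/941 = 6927/941

6927/941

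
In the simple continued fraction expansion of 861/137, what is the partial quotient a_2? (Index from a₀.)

1

861 = 6·137 + 39   →  a_0 = 6
137 = 3·39 + 20   →  a_1 = 3
39 = 1·20 + 19   →  a_2 = 1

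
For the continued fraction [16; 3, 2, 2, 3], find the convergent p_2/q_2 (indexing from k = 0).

Using pₖ = aₖpₖ₋₁ + pₖ₋₂, qₖ = aₖqₖ₋₁ + qₖ₋₂ (with p₋₁=1, p₋₂=0, q₋₁=0, q₋₂=1):
  k=0: a=16, p=16, q=1
  k=1: a=3, p=49, q=3
  k=2: a=2, p=114, q=7

114/7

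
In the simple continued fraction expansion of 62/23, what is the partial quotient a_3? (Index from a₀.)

3

62 = 2·23 + 16   →  a_0 = 2
23 = 1·16 + 7   →  a_1 = 1
16 = 2·7 + 2   →  a_2 = 2
7 = 3·2 + 1   →  a_3 = 3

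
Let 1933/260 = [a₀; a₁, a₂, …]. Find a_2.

1933 = 7·260 + 113   →  a_0 = 7
260 = 2·113 + 34   →  a_1 = 2
113 = 3·34 + 11   →  a_2 = 3

3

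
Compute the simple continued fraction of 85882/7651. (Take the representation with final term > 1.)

[11; 4, 2, 4, 9, 1, 5, 3]

85882 = 11×7651 + 1721
7651 = 4×1721 + 767
1721 = 2×767 + 187
767 = 4×187 + 19
187 = 9×19 + 16
19 = 1×16 + 3
16 = 5×3 + 1
3 = 3×1 + 0  (stop)
So 85882/7651 = [11; 4, 2, 4, 9, 1, 5, 3].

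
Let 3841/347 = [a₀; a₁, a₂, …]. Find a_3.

3841 = 11·347 + 24   →  a_0 = 11
347 = 14·24 + 11   →  a_1 = 14
24 = 2·11 + 2   →  a_2 = 2
11 = 5·2 + 1   →  a_3 = 5

5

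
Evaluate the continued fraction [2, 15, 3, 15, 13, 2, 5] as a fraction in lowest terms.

216533/104846

Fold from the inside: start with 5/1.
  2 + 1/5 = 11/5
  13 + 5/11 = 148/11
  15 + 11/148 = 2231/148
  3 + 148/2231 = 6841/2231
  15 + 2231/6841 = 104846/6841
  2 + 6841/104846 = 216533/104846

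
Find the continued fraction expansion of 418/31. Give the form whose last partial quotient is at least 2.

[13; 2, 15]

418 = 13*31 + 15
31 = 2*15 + 1
15 = 15*1 + 0  (stop)
So 418/31 = [13; 2, 15].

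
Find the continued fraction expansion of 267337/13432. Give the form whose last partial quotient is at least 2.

[19; 1, 9, 3, 4, 6, 1, 13]

267337 = 19×13432 + 12129
13432 = 1×12129 + 1303
12129 = 9×1303 + 402
1303 = 3×402 + 97
402 = 4×97 + 14
97 = 6×14 + 13
14 = 1×13 + 1
13 = 13×1 + 0  (stop)
So 267337/13432 = [19; 1, 9, 3, 4, 6, 1, 13].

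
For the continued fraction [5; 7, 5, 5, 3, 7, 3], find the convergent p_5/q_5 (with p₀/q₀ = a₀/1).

22437/4366

Using pₖ = aₖpₖ₋₁ + pₖ₋₂, qₖ = aₖqₖ₋₁ + qₖ₋₂ (with p₋₁=1, p₋₂=0, q₋₁=0, q₋₂=1):
  k=0: a=5, p=5, q=1
  k=1: a=7, p=36, q=7
  k=2: a=5, p=185, q=36
  k=3: a=5, p=961, q=187
  k=4: a=3, p=3068, q=597
  k=5: a=7, p=22437, q=4366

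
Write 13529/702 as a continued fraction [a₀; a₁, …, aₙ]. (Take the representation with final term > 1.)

[19; 3, 1, 2, 12, 2, 2]

13529 = 19·702 + 191
702 = 3·191 + 129
191 = 1·129 + 62
129 = 2·62 + 5
62 = 12·5 + 2
5 = 2·2 + 1
2 = 2·1 + 0  (stop)
So 13529/702 = [19; 3, 1, 2, 12, 2, 2].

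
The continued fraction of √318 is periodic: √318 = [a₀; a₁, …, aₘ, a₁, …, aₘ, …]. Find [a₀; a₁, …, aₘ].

[17; 1, 4, 1, 34]

a₀ = ⌊√318⌋ = 17.
With m₀=0, d₀=1 and mₖ₊₁ = dₖaₖ − mₖ, dₖ₊₁ = (n − mₖ₊₁²)/dₖ, aₖ₊₁ = ⌊(a₀+mₖ₊₁)/dₖ₊₁⌋:
  k=1: m=17, d=29, a=1
  k=2: m=12, d=6, a=4
  k=3: m=12, d=29, a=1
  k=4: m=17, d=1, a=34
d=1 and a=2a₀=34 at k=4, so the next step gives (m, d) = (17, 29) again — its k=1 value — and the period has length 4.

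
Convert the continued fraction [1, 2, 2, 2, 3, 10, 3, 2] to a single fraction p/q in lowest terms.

4295/3036

Fold from the inside: start with 2/1.
  3 + 1/2 = 7/2
  10 + 2/7 = 72/7
  3 + 7/72 = 223/72
  2 + 72/223 = 518/223
  2 + 223/518 = 1259/518
  2 + 518/1259 = 3036/1259
  1 + 1259/3036 = 4295/3036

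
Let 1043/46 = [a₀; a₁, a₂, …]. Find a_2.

1043 = 22·46 + 31   →  a_0 = 22
46 = 1·31 + 15   →  a_1 = 1
31 = 2·15 + 1   →  a_2 = 2

2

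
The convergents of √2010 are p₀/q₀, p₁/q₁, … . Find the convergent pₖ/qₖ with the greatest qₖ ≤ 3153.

√2010 = [44; 1, 4, 1, 88, …] (period length 4).
Convergents:
  p_0/q_0 = 44/1
  p_1/q_1 = 45/1
  p_2/q_2 = 224/5
  p_3/q_3 = 269/6
  p_4/q_4 = 23896/533
  p_5/q_5 = 24165/539
  p_6/q_6 = 120556/2689
  p_7/q_7 = 144721/3228
q_6 = 2689 ≤ 3153 < 3228 = q_7, so the answer is 120556/2689.

120556/2689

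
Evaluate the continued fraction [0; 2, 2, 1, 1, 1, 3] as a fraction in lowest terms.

Fold from the inside: start with 3/1.
  1 + 1/3 = 4/3
  1 + 3/4 = 7/4
  1 + 4/7 = 11/7
  2 + 7/11 = 29/11
  2 + 11/29 = 69/29
  0 + 29/69 = 29/69

29/69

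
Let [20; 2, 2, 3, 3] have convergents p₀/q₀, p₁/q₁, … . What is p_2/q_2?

102/5

Using pₖ = aₖpₖ₋₁ + pₖ₋₂, qₖ = aₖqₖ₋₁ + qₖ₋₂ (with p₋₁=1, p₋₂=0, q₋₁=0, q₋₂=1):
  k=0: a=20, p=20, q=1
  k=1: a=2, p=41, q=2
  k=2: a=2, p=102, q=5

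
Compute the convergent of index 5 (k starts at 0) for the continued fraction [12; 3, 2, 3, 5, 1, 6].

Using pₖ = aₖpₖ₋₁ + pₖ₋₂, qₖ = aₖqₖ₋₁ + qₖ₋₂ (with p₋₁=1, p₋₂=0, q₋₁=0, q₋₂=1):
  k=0: a=12, p=12, q=1
  k=1: a=3, p=37, q=3
  k=2: a=2, p=86, q=7
  k=3: a=3, p=295, q=24
  k=4: a=5, p=1561, q=127
  k=5: a=1, p=1856, q=151

1856/151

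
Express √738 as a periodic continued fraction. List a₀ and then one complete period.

[27; 6, 54]

a₀ = ⌊√738⌋ = 27.
With m₀=0, d₀=1 and mₖ₊₁ = dₖaₖ − mₖ, dₖ₊₁ = (n − mₖ₊₁²)/dₖ, aₖ₊₁ = ⌊(a₀+mₖ₊₁)/dₖ₊₁⌋:
  k=1: m=27, d=9, a=6
  k=2: m=27, d=1, a=54
d=1 and a=2a₀=54 at k=2, so the next step gives (m, d) = (27, 9) again — its k=1 value — and the period has length 2.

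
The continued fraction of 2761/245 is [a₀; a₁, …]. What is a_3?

2761 = 11·245 + 66   →  a_0 = 11
245 = 3·66 + 47   →  a_1 = 3
66 = 1·47 + 19   →  a_2 = 1
47 = 2·19 + 9   →  a_3 = 2

2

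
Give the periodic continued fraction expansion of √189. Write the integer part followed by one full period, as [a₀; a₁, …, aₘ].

a₀ = ⌊√189⌋ = 13.
With m₀=0, d₀=1 and mₖ₊₁ = dₖaₖ − mₖ, dₖ₊₁ = (n − mₖ₊₁²)/dₖ, aₖ₊₁ = ⌊(a₀+mₖ₊₁)/dₖ₊₁⌋:
  k=1: m=13, d=20, a=1
  k=2: m=7, d=7, a=2
  k=3: m=7, d=20, a=1
  k=4: m=13, d=1, a=26
d=1 and a=2a₀=26 at k=4, so the next step gives (m, d) = (13, 20) again — its k=1 value — and the period has length 4.

[13; 1, 2, 1, 26]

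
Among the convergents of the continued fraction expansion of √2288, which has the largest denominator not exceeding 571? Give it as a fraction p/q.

27217/569

√2288 = [47; 1, 4, 1, 94, …] (period length 4).
Convergents:
  p_0/q_0 = 47/1
  p_1/q_1 = 48/1
  p_2/q_2 = 239/5
  p_3/q_3 = 287/6
  p_4/q_4 = 27217/569
  p_5/q_5 = 27504/575
q_4 = 569 ≤ 571 < 575 = q_5, so the answer is 27217/569.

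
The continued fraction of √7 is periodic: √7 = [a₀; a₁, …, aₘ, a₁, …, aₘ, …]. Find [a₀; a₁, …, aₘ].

[2; 1, 1, 1, 4]

a₀ = ⌊√7⌋ = 2.
With m₀=0, d₀=1 and mₖ₊₁ = dₖaₖ − mₖ, dₖ₊₁ = (n − mₖ₊₁²)/dₖ, aₖ₊₁ = ⌊(a₀+mₖ₊₁)/dₖ₊₁⌋:
  k=1: m=2, d=3, a=1
  k=2: m=1, d=2, a=1
  k=3: m=1, d=3, a=1
  k=4: m=2, d=1, a=4
d=1 and a=2a₀=4 at k=4, so the next step gives (m, d) = (2, 3) again — its k=1 value — and the period has length 4.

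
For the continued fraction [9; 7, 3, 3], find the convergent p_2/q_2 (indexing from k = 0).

201/22

Using pₖ = aₖpₖ₋₁ + pₖ₋₂, qₖ = aₖqₖ₋₁ + qₖ₋₂ (with p₋₁=1, p₋₂=0, q₋₁=0, q₋₂=1):
  k=0: a=9, p=9, q=1
  k=1: a=7, p=64, q=7
  k=2: a=3, p=201, q=22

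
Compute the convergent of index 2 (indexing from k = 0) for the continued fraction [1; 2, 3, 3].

10/7

Using pₖ = aₖpₖ₋₁ + pₖ₋₂, qₖ = aₖqₖ₋₁ + qₖ₋₂ (with p₋₁=1, p₋₂=0, q₋₁=0, q₋₂=1):
  k=0: a=1, p=1, q=1
  k=1: a=2, p=3, q=2
  k=2: a=3, p=10, q=7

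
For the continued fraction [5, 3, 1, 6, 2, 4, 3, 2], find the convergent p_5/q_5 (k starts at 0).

Using pₖ = aₖpₖ₋₁ + pₖ₋₂, qₖ = aₖqₖ₋₁ + qₖ₋₂ (with p₋₁=1, p₋₂=0, q₋₁=0, q₋₂=1):
  k=0: a=5, p=5, q=1
  k=1: a=3, p=16, q=3
  k=2: a=1, p=21, q=4
  k=3: a=6, p=142, q=27
  k=4: a=2, p=305, q=58
  k=5: a=4, p=1362, q=259

1362/259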